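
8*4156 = 33248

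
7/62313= 7/62313 = 0.00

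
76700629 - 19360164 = 57340465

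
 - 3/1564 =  - 3/1564 = - 0.00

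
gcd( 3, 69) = 3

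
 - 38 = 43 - 81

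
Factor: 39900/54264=25/34 = 2^(-1) * 5^2*17^( - 1)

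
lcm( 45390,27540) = 2451060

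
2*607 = 1214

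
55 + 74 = 129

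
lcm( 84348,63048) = 6241752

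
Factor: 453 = 3^1*151^1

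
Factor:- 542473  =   - 61^1 * 8893^1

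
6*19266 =115596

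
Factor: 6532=2^2 *23^1 * 71^1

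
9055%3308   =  2439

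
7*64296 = 450072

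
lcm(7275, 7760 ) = 116400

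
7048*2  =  14096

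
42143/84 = 42143/84 = 501.70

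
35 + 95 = 130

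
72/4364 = 18/1091 = 0.02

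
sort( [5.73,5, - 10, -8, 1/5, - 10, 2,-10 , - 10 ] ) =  [-10,-10, - 10,  -  10, - 8, 1/5, 2, 5, 5.73] 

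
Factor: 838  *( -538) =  - 450844 =-2^2*269^1*419^1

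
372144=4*93036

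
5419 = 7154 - 1735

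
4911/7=4911/7= 701.57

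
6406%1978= 472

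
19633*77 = 1511741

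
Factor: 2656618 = 2^1*19^1*69911^1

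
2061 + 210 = 2271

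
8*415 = 3320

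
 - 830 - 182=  - 1012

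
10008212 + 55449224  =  65457436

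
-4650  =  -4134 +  - 516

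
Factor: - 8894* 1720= - 15297680 =- 2^4* 5^1*43^1*4447^1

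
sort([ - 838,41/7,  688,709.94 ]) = [ - 838 , 41/7,688, 709.94] 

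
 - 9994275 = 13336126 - 23330401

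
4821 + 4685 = 9506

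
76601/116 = 76601/116 = 660.35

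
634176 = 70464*9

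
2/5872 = 1/2936=0.00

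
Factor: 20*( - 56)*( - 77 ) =2^5*5^1*7^2*11^1  =  86240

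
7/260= 7/260 = 0.03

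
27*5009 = 135243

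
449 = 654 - 205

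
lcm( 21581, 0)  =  0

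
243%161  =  82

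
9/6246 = 1/694 = 0.00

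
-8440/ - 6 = 4220/3 = 1406.67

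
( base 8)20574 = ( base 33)7sp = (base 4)2011330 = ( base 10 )8572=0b10000101111100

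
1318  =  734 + 584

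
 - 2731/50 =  - 2731/50 = -  54.62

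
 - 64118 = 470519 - 534637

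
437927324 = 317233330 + 120693994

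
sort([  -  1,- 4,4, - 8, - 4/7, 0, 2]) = [ -8,-4, - 1, - 4/7,0,2,4 ] 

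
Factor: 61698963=3^1*83^1*149^1*1663^1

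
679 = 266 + 413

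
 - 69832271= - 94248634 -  - 24416363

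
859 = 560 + 299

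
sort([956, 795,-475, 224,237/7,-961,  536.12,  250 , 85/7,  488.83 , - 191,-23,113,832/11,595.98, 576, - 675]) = [ - 961,-675,-475, - 191, - 23,85/7,237/7,  832/11,  113,224, 250 , 488.83, 536.12, 576,595.98,  795, 956 ] 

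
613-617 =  - 4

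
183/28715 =183/28715 = 0.01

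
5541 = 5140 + 401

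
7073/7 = 7073/7  =  1010.43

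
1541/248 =1541/248 =6.21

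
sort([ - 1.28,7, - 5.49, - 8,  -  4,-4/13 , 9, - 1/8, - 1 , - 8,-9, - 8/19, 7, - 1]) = [ - 9, - 8 , - 8, - 5.49, - 4, - 1.28,  -  1, - 1,-8/19, - 4/13, - 1/8,7,7,9] 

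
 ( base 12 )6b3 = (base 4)33213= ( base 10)999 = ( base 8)1747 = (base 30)139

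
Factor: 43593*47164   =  2056020252 = 2^2 * 3^1*11^1*13^1*907^1*  1321^1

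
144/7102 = 72/3551 = 0.02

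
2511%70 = 61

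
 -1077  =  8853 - 9930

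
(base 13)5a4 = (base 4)33103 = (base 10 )979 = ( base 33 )TM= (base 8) 1723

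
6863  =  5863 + 1000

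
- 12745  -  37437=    - 50182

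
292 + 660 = 952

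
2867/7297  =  2867/7297 = 0.39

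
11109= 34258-23149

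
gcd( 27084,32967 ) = 111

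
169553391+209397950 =378951341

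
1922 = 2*961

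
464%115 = 4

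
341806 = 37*9238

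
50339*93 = 4681527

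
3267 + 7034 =10301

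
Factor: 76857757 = 79^1*307^1*3169^1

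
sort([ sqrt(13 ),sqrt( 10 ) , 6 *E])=[ sqrt( 10 ),sqrt( 13 ),6*E] 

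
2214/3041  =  2214/3041=0.73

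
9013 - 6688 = 2325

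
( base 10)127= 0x7F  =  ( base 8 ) 177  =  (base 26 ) 4N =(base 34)3P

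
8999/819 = 10  +  809/819  =  10.99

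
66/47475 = 22/15825 = 0.00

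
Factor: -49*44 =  - 2156 = - 2^2*7^2*11^1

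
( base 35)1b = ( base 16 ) 2E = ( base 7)64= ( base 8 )56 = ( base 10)46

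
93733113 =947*98979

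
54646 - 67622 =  - 12976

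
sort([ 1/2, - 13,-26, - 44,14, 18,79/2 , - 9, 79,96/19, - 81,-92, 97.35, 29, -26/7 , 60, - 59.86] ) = [-92,-81, - 59.86, - 44,- 26, - 13, - 9, - 26/7,1/2, 96/19,  14, 18,29 , 79/2, 60,79,97.35] 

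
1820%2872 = 1820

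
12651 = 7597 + 5054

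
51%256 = 51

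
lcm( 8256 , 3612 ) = 57792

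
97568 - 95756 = 1812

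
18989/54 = 351 + 35/54=351.65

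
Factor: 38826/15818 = 27/11 = 3^3*11^( - 1 ) 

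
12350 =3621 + 8729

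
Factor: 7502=2^1 *11^2*31^1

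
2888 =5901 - 3013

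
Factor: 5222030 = 2^1*5^1*11^1*29^1*  1637^1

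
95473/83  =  95473/83 = 1150.28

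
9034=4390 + 4644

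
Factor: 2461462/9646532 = 1230731/4823266  =  2^( -1)*7^(- 3)*29^1*31^1*37^2*79^(  -  1 )*89^ ( - 1 ) 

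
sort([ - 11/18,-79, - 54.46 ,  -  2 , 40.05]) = [ - 79 , - 54.46 , - 2, - 11/18,40.05 ] 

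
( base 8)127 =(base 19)4B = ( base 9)106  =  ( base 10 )87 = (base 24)3f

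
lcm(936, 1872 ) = 1872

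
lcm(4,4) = 4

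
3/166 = 3/166 = 0.02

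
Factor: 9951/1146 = 2^(  -  1)*31^1* 107^1*191^ (  -  1 )  =  3317/382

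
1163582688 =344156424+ 819426264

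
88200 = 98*900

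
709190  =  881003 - 171813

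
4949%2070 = 809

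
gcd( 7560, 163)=1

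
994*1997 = 1985018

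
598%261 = 76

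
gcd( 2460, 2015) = 5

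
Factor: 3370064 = 2^4*347^1*607^1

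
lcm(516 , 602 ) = 3612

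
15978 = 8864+7114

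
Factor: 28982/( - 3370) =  - 43/5  =  - 5^( - 1 )*43^1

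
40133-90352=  -50219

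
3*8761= 26283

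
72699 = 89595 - 16896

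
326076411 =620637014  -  294560603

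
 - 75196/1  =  - 75196= - 75196.00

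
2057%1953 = 104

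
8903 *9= 80127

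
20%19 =1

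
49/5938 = 49/5938  =  0.01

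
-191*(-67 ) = 12797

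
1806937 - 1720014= 86923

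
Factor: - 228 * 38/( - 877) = 2^3 * 3^1 * 19^2*877^ ( - 1) = 8664/877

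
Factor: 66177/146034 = 2^( - 1) * 3^2*7^( - 1 )*43^1*61^( - 1 ) = 387/854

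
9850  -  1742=8108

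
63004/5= 63004/5 = 12600.80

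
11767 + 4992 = 16759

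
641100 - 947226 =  - 306126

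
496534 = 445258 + 51276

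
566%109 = 21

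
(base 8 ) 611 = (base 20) JD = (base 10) 393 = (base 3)112120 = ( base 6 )1453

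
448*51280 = 22973440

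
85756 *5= 428780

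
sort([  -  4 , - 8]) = [ - 8, - 4 ]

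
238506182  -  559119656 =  - 320613474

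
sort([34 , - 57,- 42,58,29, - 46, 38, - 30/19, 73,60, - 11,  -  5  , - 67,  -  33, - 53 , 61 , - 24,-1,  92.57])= [ - 67, - 57, - 53, - 46, - 42, - 33, - 24, - 11, -5, - 30/19, - 1,29,  34,38,58,60, 61, 73, 92.57] 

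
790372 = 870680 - 80308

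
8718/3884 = 2 + 475/1942 =2.24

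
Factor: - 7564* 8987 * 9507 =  - 2^2*3^1*11^1* 19^1*31^1*43^1 * 61^1*3169^1 = -646263689676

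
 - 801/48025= -1 + 47224/48025 = -  0.02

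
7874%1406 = 844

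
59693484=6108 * 9773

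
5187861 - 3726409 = 1461452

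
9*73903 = 665127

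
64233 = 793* 81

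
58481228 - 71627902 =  - 13146674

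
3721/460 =3721/460 = 8.09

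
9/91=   9/91 = 0.10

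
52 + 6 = 58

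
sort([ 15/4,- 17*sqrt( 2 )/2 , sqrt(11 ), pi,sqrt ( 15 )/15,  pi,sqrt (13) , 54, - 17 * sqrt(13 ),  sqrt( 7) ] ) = [ - 17*sqrt (13 ) ,  -  17*sqrt ( 2)/2,sqrt (15)/15,sqrt( 7),  pi,  pi,  sqrt( 11),sqrt(13 ),  15/4,54]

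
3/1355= 3/1355 = 0.00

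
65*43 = 2795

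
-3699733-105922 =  - 3805655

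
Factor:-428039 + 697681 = 2^1*29^1*4649^1 = 269642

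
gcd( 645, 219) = 3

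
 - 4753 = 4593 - 9346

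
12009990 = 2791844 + 9218146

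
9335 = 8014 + 1321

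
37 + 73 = 110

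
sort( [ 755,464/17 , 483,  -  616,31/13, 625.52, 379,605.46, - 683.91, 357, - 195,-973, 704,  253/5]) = [ - 973,-683.91,-616, - 195,  31/13, 464/17, 253/5, 357,379,483, 605.46, 625.52,704,755]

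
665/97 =665/97  =  6.86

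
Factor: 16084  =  2^2 * 4021^1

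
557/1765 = 557/1765 = 0.32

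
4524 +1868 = 6392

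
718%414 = 304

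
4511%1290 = 641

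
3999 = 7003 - 3004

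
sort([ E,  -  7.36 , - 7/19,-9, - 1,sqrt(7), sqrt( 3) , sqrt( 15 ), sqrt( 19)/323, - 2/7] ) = [ - 9, - 7.36, - 1, - 7/19, - 2/7, sqrt(19 )/323, sqrt( 3 ),sqrt(7), E,sqrt(15)]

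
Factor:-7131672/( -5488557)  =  2377224/1829519 = 2^3 * 3^2*137^1*241^1*1829519^( -1 )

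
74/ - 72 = -37/36=- 1.03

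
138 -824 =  - 686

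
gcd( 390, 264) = 6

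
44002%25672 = 18330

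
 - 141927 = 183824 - 325751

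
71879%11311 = 4013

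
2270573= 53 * 42841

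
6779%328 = 219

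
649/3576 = 649/3576=0.18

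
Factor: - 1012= - 2^2*11^1*23^1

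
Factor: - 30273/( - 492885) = 3^ ( - 3)*5^ ( - 1)*1217^( - 1)*10091^1 = 10091/164295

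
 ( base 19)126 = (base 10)405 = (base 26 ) ff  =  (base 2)110010101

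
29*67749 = 1964721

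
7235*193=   1396355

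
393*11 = 4323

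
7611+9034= 16645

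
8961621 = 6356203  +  2605418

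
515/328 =1+187/328 = 1.57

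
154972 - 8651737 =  - 8496765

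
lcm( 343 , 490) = 3430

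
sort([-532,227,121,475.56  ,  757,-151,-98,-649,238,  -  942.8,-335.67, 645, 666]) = [ - 942.8, - 649,-532,-335.67,-151,-98 , 121, 227,238,475.56 , 645,666, 757]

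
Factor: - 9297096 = -2^3*3^1*17^1 * 22787^1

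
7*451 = 3157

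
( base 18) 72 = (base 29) 4C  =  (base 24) 58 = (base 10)128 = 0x80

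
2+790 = 792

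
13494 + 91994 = 105488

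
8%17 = 8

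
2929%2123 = 806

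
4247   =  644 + 3603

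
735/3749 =735/3749 = 0.20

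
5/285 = 1/57 = 0.02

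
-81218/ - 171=81218/171 = 474.96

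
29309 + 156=29465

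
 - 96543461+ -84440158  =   - 180983619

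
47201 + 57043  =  104244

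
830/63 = 830/63 = 13.17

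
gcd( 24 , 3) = 3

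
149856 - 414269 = -264413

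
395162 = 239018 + 156144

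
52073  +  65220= 117293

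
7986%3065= 1856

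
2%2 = 0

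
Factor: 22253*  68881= 7^1 * 11^1*17^2*68881^1 = 1532808893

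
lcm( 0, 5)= 0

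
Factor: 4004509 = 4004509^1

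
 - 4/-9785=4/9785=0.00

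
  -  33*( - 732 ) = 24156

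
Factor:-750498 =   -  2^1*3^1 * 7^1*107^1*167^1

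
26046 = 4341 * 6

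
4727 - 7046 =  - 2319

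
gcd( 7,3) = 1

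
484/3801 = 484/3801 = 0.13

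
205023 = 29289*7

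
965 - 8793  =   - 7828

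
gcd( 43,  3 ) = 1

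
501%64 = 53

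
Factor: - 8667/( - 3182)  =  2^( - 1) * 3^4*37^(-1 )*43^(  -  1 )*107^1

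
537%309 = 228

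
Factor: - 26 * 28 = -728 = - 2^3 * 7^1 * 13^1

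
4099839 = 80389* 51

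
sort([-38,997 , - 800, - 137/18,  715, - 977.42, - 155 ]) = [ - 977.42, - 800, - 155, - 38 ,- 137/18,715, 997] 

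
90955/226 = 402  +  103/226 = 402.46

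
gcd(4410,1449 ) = 63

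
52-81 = -29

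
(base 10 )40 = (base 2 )101000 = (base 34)16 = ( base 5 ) 130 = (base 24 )1g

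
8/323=8/323 = 0.02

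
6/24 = 1/4 = 0.25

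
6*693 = 4158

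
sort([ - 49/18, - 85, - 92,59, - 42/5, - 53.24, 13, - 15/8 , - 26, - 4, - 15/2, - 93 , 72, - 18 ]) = [- 93, - 92 , - 85, - 53.24,- 26,-18, - 42/5 , - 15/2,- 4, - 49/18, - 15/8 , 13,59,  72]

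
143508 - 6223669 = - 6080161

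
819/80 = 819/80 = 10.24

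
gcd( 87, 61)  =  1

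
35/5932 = 35/5932 = 0.01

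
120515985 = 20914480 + 99601505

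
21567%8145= 5277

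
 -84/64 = -2+11/16=- 1.31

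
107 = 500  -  393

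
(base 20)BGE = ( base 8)11176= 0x127e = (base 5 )122414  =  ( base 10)4734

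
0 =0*83065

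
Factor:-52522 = -2^1*26261^1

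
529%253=23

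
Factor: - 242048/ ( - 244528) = 488/493   =  2^3*17^( - 1 )*29^( - 1)*61^1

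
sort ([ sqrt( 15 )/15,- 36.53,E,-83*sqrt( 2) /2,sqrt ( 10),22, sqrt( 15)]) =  [-83 * sqrt(2 ) /2, - 36.53 , sqrt( 15 )/15,E, sqrt( 10 ),  sqrt( 15),22 ]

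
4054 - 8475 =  - 4421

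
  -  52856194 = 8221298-61077492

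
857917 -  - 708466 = 1566383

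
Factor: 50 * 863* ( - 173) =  - 2^1*5^2  *  173^1*863^1 = - 7464950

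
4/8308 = 1/2077= 0.00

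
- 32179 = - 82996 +50817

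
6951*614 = 4267914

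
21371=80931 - 59560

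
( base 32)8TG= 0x23b0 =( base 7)35431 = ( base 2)10001110110000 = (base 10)9136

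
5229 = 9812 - 4583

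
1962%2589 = 1962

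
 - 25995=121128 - 147123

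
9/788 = 9/788 = 0.01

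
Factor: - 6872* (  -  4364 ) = 2^5 * 859^1*1091^1 = 29989408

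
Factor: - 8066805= - 3^1 * 5^1 * 537787^1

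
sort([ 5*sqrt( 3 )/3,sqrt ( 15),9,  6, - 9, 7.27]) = [ - 9,5*sqrt(3 ) /3,sqrt(15), 6,7.27,9]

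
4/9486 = 2/4743 = 0.00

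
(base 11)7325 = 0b10010111101011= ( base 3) 111022112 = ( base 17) 1ga0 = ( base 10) 9707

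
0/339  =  0 = 0.00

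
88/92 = 22/23 = 0.96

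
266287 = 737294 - 471007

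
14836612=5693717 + 9142895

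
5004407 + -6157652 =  - 1153245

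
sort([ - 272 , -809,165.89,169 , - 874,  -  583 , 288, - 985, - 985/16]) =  [ - 985 , - 874, - 809, - 583, - 272,  -  985/16,165.89,  169,288]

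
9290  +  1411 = 10701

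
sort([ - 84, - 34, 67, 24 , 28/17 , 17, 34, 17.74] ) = [ - 84,  -  34, 28/17,17, 17.74, 24, 34, 67] 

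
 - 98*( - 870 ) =85260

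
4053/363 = 1351/121  =  11.17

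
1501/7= 214 + 3/7 = 214.43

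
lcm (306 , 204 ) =612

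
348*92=32016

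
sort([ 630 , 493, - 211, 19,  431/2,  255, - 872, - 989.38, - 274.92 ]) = [ - 989.38, - 872, -274.92, - 211, 19, 431/2, 255, 493,630 ]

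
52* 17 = 884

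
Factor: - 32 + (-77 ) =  - 109^1=- 109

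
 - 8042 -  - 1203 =-6839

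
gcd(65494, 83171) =11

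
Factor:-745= - 5^1*149^1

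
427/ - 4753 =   -  61/679 = - 0.09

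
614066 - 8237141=- 7623075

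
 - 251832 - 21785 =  - 273617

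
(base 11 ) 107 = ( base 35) 3n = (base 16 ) 80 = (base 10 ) 128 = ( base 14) 92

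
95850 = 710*135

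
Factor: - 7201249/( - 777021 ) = 3^( - 1)*7^( - 1)*11^1 * 163^( - 1) * 227^( - 1) * 677^1*967^1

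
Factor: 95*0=0 = 0^1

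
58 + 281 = 339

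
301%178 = 123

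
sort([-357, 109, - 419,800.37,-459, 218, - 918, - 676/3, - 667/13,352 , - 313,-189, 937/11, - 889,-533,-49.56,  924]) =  [ - 918, -889, - 533 , - 459, - 419 , - 357, - 313 , - 676/3, - 189, - 667/13, - 49.56, 937/11,109, 218,  352, 800.37,924 ]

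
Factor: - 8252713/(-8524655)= 5^ ( - 1)  *  7^1 * 1178959^1*1704931^( - 1) 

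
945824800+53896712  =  999721512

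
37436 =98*382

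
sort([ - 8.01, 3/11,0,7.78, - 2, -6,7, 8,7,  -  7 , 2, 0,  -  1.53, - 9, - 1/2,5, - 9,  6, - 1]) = [-9, - 9,-8.01,-7, -6,-2,  -  1.53,  -  1,-1/2 , 0, 0,  3/11,2, 5,6,7,7,7.78,8]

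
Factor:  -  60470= - 2^1*5^1*  6047^1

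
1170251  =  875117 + 295134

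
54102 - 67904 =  - 13802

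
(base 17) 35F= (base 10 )967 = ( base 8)1707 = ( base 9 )1284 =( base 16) 3c7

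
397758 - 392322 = 5436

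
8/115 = 8/115 = 0.07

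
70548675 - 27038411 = 43510264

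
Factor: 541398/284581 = 78/41 = 2^1*3^1*13^1*41^(-1 )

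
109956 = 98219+11737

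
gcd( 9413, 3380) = 1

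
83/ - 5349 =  - 1 + 5266/5349 = -0.02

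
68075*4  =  272300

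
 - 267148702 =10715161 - 277863863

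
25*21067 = 526675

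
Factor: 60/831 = 2^2*5^1* 277^( - 1 ) = 20/277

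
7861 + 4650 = 12511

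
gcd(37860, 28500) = 60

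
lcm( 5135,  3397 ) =220805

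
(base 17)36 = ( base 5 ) 212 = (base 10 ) 57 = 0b111001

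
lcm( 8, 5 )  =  40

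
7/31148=7/31148 =0.00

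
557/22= 557/22 = 25.32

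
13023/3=4341= 4341.00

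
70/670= 7/67  =  0.10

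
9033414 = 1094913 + 7938501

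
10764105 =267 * 40315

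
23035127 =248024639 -224989512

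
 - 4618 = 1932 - 6550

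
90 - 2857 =-2767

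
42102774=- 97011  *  ( -434)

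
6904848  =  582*11864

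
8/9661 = 8/9661 = 0.00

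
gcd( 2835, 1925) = 35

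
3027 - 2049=978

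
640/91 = 640/91 = 7.03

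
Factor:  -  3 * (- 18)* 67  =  2^1 * 3^3*67^1 =3618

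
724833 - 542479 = 182354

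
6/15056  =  3/7528 = 0.00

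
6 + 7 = 13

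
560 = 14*40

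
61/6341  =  61/6341 = 0.01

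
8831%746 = 625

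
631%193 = 52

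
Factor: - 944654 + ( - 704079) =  - 1648733=- 41^1 * 40213^1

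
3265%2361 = 904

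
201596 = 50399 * 4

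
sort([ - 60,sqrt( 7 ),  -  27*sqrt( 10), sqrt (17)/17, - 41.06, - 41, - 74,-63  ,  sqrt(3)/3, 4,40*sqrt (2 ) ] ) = [-27 * sqrt(10 ), - 74, - 63, - 60, - 41.06, - 41, sqrt( 17 ) /17, sqrt( 3) /3,sqrt( 7),4,40*sqrt( 2 )]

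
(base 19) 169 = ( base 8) 744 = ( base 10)484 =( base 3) 122221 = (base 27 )hp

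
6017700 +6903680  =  12921380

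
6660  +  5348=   12008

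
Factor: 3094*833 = 2577302 =2^1*7^3*13^1*17^2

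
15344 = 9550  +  5794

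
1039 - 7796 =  - 6757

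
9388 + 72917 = 82305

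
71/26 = 2+19/26 =2.73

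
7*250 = 1750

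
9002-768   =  8234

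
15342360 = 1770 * 8668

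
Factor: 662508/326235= 2^2*3^1  *5^(  -  1 ) * 11^1* 13^( - 1) = 132/65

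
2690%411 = 224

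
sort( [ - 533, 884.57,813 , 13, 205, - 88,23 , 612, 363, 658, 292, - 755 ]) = [ - 755, - 533, - 88,  13, 23,205, 292,363, 612, 658,  813,  884.57]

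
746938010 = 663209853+83728157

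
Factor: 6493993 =11^1* 590363^1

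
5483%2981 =2502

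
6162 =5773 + 389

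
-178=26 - 204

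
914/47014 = 457/23507 = 0.02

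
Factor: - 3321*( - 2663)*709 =3^4*41^1*709^1*2663^1 = 6270270507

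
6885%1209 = 840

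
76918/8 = 9614+3/4 = 9614.75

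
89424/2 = 44712=44712.00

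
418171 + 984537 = 1402708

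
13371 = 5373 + 7998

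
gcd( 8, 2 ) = 2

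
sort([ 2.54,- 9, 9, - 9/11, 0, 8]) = [ - 9, - 9/11, 0,  2.54, 8, 9 ] 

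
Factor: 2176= 2^7*17^1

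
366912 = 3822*96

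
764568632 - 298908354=465660278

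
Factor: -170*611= - 103870 = - 2^1*5^1*13^1*17^1*47^1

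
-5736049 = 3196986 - 8933035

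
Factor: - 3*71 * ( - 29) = 3^1*29^1*71^1 =6177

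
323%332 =323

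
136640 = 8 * 17080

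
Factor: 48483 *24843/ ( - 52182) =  - 2^( - 1)*3^1*7^2*13^1*223^( - 1)*5387^1= - 10294557/446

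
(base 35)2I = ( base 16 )58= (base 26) 3a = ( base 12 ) 74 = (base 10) 88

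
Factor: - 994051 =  - 994051^1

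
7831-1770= 6061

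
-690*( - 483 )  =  333270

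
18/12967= 18/12967 = 0.00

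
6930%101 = 62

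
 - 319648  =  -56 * 5708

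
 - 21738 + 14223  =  -7515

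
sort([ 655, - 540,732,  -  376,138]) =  [-540, - 376, 138, 655,732]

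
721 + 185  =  906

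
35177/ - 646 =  - 55 + 353/646 = - 54.45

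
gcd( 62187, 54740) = 1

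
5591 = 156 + 5435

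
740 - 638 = 102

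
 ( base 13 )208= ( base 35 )9V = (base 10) 346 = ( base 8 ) 532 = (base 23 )F1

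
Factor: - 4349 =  - 4349^1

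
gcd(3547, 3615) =1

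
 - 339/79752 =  - 113/26584=- 0.00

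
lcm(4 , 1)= 4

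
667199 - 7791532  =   - 7124333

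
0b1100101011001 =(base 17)157c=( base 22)d8l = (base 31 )6na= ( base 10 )6489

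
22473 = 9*2497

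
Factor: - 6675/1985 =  - 3^1*5^1*89^1 *397^( - 1 ) = - 1335/397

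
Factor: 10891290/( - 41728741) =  - 2^1*3^1*5^1*363043^1*41728741^( -1 )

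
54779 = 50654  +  4125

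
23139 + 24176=47315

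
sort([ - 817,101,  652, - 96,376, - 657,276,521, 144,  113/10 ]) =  [ - 817, - 657, - 96, 113/10,101, 144,276,376,521, 652 ] 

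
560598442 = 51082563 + 509515879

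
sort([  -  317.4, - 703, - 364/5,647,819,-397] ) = [ - 703, - 397, - 317.4 ,  -  364/5, 647,819 ]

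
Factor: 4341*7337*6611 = 210559801287 = 3^1*11^2*23^1* 29^1*601^1*1447^1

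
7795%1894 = 219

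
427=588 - 161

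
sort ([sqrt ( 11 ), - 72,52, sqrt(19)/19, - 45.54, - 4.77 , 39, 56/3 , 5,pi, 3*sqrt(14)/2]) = [ - 72, - 45.54 , - 4.77 , sqrt(19 )/19,pi,  sqrt (11 ),5,3*sqrt(14 )/2,56/3,39,52]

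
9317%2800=917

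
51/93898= 51/93898 = 0.00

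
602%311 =291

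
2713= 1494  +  1219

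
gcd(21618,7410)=6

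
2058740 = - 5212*( - 395) 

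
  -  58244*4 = -232976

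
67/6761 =67/6761 = 0.01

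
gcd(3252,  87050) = 2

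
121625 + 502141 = 623766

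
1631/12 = 1631/12  =  135.92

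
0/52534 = 0 =0.00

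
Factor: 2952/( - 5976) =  - 41^1 * 83^( - 1) = - 41/83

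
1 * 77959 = 77959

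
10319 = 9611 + 708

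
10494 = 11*954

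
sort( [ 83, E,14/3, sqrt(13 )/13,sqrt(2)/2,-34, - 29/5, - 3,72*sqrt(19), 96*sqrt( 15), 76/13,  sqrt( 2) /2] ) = [ - 34, - 29/5 , -3,sqrt( 13 )/13,sqrt(2)/2,  sqrt(2)/2,E  ,  14/3,76/13,83,72*sqrt( 19),96*sqrt(15) ]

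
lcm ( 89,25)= 2225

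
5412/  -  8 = -677+ 1/2 = - 676.50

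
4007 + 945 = 4952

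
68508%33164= 2180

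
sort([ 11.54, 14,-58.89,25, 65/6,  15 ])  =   [ - 58.89 , 65/6 , 11.54, 14 , 15,25]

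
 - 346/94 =-173/47 = - 3.68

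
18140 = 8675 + 9465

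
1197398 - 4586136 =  - 3388738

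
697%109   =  43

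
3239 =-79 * ( - 41 )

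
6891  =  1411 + 5480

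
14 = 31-17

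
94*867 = 81498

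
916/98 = 9+ 17/49 = 9.35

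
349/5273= 349/5273 = 0.07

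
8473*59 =499907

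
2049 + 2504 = 4553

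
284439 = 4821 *59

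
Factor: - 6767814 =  - 2^1*3^1*1127969^1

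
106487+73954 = 180441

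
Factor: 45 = 3^2*5^1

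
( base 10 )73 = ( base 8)111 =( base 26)2L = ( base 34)25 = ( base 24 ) 31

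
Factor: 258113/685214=2^( - 1)*258113^1*342607^ ( - 1) 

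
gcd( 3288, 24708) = 12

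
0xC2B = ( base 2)110000101011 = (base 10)3115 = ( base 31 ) 37F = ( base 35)2J0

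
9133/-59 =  - 155  +  12/59 = - 154.80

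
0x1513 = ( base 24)98j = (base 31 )5j1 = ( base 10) 5395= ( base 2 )1010100010011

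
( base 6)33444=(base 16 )1264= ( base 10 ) 4708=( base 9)6411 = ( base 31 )4rr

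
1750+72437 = 74187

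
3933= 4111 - 178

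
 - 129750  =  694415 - 824165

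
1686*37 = 62382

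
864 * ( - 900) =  - 777600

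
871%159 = 76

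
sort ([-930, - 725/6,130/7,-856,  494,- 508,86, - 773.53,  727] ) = [-930, - 856 ,-773.53, - 508, - 725/6,  130/7 , 86,494,  727] 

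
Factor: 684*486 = 2^3*3^7*19^1=332424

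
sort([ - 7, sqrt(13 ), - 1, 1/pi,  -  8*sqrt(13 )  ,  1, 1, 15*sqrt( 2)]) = [ - 8*sqrt(13 ), - 7, - 1, 1/pi, 1,1,sqrt( 13), 15*sqrt ( 2 )] 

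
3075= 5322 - 2247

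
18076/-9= -2009 + 5/9=-2008.44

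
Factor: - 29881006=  - 2^1 * 359^1*41617^1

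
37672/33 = 37672/33 = 1141.58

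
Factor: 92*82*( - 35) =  - 264040 = - 2^3*5^1*7^1 * 23^1*41^1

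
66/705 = 22/235 = 0.09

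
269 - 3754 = -3485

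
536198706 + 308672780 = 844871486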